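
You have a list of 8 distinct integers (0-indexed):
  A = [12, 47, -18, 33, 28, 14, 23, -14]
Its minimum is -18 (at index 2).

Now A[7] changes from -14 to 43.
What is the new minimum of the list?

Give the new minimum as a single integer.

Old min = -18 (at index 2)
Change: A[7] -14 -> 43
Changed element was NOT the old min.
  New min = min(old_min, new_val) = min(-18, 43) = -18

Answer: -18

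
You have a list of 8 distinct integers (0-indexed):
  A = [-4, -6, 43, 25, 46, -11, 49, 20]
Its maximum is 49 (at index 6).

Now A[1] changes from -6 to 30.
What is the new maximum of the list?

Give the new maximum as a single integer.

Answer: 49

Derivation:
Old max = 49 (at index 6)
Change: A[1] -6 -> 30
Changed element was NOT the old max.
  New max = max(old_max, new_val) = max(49, 30) = 49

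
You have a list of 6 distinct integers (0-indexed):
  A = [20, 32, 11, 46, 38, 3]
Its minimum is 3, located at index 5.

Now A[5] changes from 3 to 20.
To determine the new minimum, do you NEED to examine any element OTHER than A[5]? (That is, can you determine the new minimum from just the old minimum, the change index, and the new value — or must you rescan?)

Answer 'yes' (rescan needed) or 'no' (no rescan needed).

Answer: yes

Derivation:
Old min = 3 at index 5
Change at index 5: 3 -> 20
Index 5 WAS the min and new value 20 > old min 3. Must rescan other elements to find the new min.
Needs rescan: yes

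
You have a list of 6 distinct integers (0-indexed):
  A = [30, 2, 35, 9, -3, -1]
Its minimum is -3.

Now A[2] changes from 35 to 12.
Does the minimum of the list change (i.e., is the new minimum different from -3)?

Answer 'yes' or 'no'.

Answer: no

Derivation:
Old min = -3
Change: A[2] 35 -> 12
Changed element was NOT the min; min changes only if 12 < -3.
New min = -3; changed? no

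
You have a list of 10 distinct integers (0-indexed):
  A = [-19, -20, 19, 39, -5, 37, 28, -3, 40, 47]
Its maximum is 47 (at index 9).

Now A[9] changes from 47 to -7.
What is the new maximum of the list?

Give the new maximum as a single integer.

Old max = 47 (at index 9)
Change: A[9] 47 -> -7
Changed element WAS the max -> may need rescan.
  Max of remaining elements: 40
  New max = max(-7, 40) = 40

Answer: 40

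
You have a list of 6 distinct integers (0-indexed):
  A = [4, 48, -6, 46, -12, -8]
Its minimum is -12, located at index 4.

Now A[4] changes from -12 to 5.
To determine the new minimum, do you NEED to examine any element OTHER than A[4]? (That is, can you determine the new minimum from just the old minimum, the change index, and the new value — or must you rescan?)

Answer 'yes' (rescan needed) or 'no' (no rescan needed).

Answer: yes

Derivation:
Old min = -12 at index 4
Change at index 4: -12 -> 5
Index 4 WAS the min and new value 5 > old min -12. Must rescan other elements to find the new min.
Needs rescan: yes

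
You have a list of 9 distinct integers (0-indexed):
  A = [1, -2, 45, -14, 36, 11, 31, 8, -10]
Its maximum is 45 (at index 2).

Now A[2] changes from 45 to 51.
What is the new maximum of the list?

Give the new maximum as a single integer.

Old max = 45 (at index 2)
Change: A[2] 45 -> 51
Changed element WAS the max -> may need rescan.
  Max of remaining elements: 36
  New max = max(51, 36) = 51

Answer: 51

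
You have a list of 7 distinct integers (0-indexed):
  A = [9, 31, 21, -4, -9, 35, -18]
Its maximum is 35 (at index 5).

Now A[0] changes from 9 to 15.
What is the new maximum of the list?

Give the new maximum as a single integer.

Answer: 35

Derivation:
Old max = 35 (at index 5)
Change: A[0] 9 -> 15
Changed element was NOT the old max.
  New max = max(old_max, new_val) = max(35, 15) = 35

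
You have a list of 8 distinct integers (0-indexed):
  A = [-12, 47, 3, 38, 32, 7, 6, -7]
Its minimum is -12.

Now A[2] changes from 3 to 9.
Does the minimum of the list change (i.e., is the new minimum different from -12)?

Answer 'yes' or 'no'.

Answer: no

Derivation:
Old min = -12
Change: A[2] 3 -> 9
Changed element was NOT the min; min changes only if 9 < -12.
New min = -12; changed? no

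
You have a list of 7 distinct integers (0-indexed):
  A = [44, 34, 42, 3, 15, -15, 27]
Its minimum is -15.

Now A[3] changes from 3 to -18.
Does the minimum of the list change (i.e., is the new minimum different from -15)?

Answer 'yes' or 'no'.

Answer: yes

Derivation:
Old min = -15
Change: A[3] 3 -> -18
Changed element was NOT the min; min changes only if -18 < -15.
New min = -18; changed? yes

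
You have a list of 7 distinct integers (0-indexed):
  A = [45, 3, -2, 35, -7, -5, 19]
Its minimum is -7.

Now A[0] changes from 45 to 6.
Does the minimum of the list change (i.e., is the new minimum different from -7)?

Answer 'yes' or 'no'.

Old min = -7
Change: A[0] 45 -> 6
Changed element was NOT the min; min changes only if 6 < -7.
New min = -7; changed? no

Answer: no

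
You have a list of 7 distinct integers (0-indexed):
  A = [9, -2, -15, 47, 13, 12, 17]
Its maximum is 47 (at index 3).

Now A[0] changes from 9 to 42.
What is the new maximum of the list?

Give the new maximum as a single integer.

Old max = 47 (at index 3)
Change: A[0] 9 -> 42
Changed element was NOT the old max.
  New max = max(old_max, new_val) = max(47, 42) = 47

Answer: 47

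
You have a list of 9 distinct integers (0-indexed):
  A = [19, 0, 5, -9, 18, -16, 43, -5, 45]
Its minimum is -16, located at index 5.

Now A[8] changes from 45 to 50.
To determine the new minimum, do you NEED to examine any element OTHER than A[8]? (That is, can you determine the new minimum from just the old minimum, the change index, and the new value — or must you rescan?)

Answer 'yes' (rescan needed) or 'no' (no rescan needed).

Answer: no

Derivation:
Old min = -16 at index 5
Change at index 8: 45 -> 50
Index 8 was NOT the min. New min = min(-16, 50). No rescan of other elements needed.
Needs rescan: no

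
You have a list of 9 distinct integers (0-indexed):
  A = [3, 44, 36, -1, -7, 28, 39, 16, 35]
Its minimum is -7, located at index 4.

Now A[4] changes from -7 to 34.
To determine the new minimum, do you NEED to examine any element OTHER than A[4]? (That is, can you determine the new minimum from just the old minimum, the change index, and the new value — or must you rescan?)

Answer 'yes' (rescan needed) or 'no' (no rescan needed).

Answer: yes

Derivation:
Old min = -7 at index 4
Change at index 4: -7 -> 34
Index 4 WAS the min and new value 34 > old min -7. Must rescan other elements to find the new min.
Needs rescan: yes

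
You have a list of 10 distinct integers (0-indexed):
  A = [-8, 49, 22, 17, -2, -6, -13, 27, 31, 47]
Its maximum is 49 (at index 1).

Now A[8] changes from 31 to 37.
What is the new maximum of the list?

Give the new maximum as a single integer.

Old max = 49 (at index 1)
Change: A[8] 31 -> 37
Changed element was NOT the old max.
  New max = max(old_max, new_val) = max(49, 37) = 49

Answer: 49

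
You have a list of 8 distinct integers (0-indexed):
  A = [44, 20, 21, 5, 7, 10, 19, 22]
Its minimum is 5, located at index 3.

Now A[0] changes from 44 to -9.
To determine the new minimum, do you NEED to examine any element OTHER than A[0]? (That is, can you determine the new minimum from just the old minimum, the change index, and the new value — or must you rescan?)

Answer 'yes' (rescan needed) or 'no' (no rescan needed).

Answer: no

Derivation:
Old min = 5 at index 3
Change at index 0: 44 -> -9
Index 0 was NOT the min. New min = min(5, -9). No rescan of other elements needed.
Needs rescan: no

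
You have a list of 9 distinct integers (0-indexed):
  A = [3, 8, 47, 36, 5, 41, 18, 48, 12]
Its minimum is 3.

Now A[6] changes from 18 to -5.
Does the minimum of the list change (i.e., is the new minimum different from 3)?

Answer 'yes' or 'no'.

Old min = 3
Change: A[6] 18 -> -5
Changed element was NOT the min; min changes only if -5 < 3.
New min = -5; changed? yes

Answer: yes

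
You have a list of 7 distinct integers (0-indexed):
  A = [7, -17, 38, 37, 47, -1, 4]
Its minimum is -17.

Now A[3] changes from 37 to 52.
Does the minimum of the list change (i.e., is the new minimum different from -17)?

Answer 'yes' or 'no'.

Old min = -17
Change: A[3] 37 -> 52
Changed element was NOT the min; min changes only if 52 < -17.
New min = -17; changed? no

Answer: no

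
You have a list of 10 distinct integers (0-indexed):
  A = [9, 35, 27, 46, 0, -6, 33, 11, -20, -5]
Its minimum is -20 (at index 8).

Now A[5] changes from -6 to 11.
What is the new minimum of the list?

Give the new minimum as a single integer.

Answer: -20

Derivation:
Old min = -20 (at index 8)
Change: A[5] -6 -> 11
Changed element was NOT the old min.
  New min = min(old_min, new_val) = min(-20, 11) = -20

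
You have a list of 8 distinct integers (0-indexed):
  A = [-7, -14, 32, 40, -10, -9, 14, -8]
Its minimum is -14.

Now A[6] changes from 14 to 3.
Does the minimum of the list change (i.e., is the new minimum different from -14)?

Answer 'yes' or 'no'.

Answer: no

Derivation:
Old min = -14
Change: A[6] 14 -> 3
Changed element was NOT the min; min changes only if 3 < -14.
New min = -14; changed? no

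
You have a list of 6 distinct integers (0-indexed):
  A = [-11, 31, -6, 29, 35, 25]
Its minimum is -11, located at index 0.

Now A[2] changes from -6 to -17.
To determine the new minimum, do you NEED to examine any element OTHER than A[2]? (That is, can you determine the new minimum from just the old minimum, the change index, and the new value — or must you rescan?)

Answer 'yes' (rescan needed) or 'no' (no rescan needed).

Answer: no

Derivation:
Old min = -11 at index 0
Change at index 2: -6 -> -17
Index 2 was NOT the min. New min = min(-11, -17). No rescan of other elements needed.
Needs rescan: no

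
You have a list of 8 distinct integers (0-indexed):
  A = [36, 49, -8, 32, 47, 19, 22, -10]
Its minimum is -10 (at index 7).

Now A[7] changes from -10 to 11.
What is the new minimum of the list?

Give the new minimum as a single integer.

Old min = -10 (at index 7)
Change: A[7] -10 -> 11
Changed element WAS the min. Need to check: is 11 still <= all others?
  Min of remaining elements: -8
  New min = min(11, -8) = -8

Answer: -8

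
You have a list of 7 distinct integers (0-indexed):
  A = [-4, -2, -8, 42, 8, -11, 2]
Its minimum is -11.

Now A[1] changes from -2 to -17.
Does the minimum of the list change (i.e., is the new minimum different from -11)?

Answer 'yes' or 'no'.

Old min = -11
Change: A[1] -2 -> -17
Changed element was NOT the min; min changes only if -17 < -11.
New min = -17; changed? yes

Answer: yes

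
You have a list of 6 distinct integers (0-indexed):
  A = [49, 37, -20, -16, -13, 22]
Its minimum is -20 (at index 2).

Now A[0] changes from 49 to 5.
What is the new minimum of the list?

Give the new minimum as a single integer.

Answer: -20

Derivation:
Old min = -20 (at index 2)
Change: A[0] 49 -> 5
Changed element was NOT the old min.
  New min = min(old_min, new_val) = min(-20, 5) = -20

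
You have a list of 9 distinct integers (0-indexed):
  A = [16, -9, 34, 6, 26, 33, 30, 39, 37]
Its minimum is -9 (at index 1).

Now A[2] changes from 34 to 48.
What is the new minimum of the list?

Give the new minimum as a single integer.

Old min = -9 (at index 1)
Change: A[2] 34 -> 48
Changed element was NOT the old min.
  New min = min(old_min, new_val) = min(-9, 48) = -9

Answer: -9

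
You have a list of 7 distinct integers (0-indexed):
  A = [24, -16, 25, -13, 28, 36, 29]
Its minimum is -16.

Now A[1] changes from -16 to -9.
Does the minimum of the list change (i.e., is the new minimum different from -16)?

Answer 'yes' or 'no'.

Answer: yes

Derivation:
Old min = -16
Change: A[1] -16 -> -9
Changed element was the min; new min must be rechecked.
New min = -13; changed? yes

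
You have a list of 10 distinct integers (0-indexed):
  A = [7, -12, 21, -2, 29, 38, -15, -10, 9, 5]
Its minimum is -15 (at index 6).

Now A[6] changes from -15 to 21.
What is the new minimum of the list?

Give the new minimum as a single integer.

Old min = -15 (at index 6)
Change: A[6] -15 -> 21
Changed element WAS the min. Need to check: is 21 still <= all others?
  Min of remaining elements: -12
  New min = min(21, -12) = -12

Answer: -12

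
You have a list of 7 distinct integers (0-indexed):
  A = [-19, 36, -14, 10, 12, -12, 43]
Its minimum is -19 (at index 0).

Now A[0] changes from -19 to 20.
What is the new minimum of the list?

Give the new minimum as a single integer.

Old min = -19 (at index 0)
Change: A[0] -19 -> 20
Changed element WAS the min. Need to check: is 20 still <= all others?
  Min of remaining elements: -14
  New min = min(20, -14) = -14

Answer: -14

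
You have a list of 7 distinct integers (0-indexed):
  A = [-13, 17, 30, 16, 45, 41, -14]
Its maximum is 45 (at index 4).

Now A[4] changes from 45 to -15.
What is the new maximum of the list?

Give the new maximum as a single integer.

Answer: 41

Derivation:
Old max = 45 (at index 4)
Change: A[4] 45 -> -15
Changed element WAS the max -> may need rescan.
  Max of remaining elements: 41
  New max = max(-15, 41) = 41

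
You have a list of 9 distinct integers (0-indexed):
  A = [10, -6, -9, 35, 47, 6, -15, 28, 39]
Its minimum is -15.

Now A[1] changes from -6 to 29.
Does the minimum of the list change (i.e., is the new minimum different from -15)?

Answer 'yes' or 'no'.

Answer: no

Derivation:
Old min = -15
Change: A[1] -6 -> 29
Changed element was NOT the min; min changes only if 29 < -15.
New min = -15; changed? no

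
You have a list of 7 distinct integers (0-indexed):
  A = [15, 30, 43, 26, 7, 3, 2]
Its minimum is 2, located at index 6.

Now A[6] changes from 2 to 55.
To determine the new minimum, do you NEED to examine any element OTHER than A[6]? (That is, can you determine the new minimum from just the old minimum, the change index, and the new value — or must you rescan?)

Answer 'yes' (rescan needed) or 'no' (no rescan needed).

Old min = 2 at index 6
Change at index 6: 2 -> 55
Index 6 WAS the min and new value 55 > old min 2. Must rescan other elements to find the new min.
Needs rescan: yes

Answer: yes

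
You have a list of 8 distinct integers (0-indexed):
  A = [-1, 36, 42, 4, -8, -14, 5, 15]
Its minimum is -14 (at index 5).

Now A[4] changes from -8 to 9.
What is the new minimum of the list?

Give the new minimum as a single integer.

Answer: -14

Derivation:
Old min = -14 (at index 5)
Change: A[4] -8 -> 9
Changed element was NOT the old min.
  New min = min(old_min, new_val) = min(-14, 9) = -14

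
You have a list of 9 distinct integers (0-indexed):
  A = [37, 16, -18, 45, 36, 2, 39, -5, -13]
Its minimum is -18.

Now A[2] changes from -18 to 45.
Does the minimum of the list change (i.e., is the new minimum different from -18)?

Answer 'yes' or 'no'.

Answer: yes

Derivation:
Old min = -18
Change: A[2] -18 -> 45
Changed element was the min; new min must be rechecked.
New min = -13; changed? yes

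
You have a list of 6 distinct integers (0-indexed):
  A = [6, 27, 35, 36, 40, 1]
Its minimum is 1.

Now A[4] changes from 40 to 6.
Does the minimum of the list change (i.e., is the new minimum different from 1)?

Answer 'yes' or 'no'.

Answer: no

Derivation:
Old min = 1
Change: A[4] 40 -> 6
Changed element was NOT the min; min changes only if 6 < 1.
New min = 1; changed? no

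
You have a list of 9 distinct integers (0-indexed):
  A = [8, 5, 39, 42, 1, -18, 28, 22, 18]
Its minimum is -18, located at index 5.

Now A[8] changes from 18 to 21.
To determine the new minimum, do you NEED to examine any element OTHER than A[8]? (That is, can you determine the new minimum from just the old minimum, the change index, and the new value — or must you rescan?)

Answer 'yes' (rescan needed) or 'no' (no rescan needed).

Old min = -18 at index 5
Change at index 8: 18 -> 21
Index 8 was NOT the min. New min = min(-18, 21). No rescan of other elements needed.
Needs rescan: no

Answer: no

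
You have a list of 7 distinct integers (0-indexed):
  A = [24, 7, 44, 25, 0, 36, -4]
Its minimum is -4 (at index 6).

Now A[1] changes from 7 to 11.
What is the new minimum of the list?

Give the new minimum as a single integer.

Answer: -4

Derivation:
Old min = -4 (at index 6)
Change: A[1] 7 -> 11
Changed element was NOT the old min.
  New min = min(old_min, new_val) = min(-4, 11) = -4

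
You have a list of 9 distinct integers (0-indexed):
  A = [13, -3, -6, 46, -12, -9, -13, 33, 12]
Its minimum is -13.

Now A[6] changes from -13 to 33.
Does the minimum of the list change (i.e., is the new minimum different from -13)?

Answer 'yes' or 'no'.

Answer: yes

Derivation:
Old min = -13
Change: A[6] -13 -> 33
Changed element was the min; new min must be rechecked.
New min = -12; changed? yes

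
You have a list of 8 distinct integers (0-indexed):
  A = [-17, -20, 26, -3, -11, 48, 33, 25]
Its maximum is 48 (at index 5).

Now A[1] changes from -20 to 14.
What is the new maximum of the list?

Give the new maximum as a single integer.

Answer: 48

Derivation:
Old max = 48 (at index 5)
Change: A[1] -20 -> 14
Changed element was NOT the old max.
  New max = max(old_max, new_val) = max(48, 14) = 48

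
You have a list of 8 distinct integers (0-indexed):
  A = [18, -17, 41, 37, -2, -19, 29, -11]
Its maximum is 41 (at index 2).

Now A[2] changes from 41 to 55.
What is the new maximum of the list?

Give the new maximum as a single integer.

Answer: 55

Derivation:
Old max = 41 (at index 2)
Change: A[2] 41 -> 55
Changed element WAS the max -> may need rescan.
  Max of remaining elements: 37
  New max = max(55, 37) = 55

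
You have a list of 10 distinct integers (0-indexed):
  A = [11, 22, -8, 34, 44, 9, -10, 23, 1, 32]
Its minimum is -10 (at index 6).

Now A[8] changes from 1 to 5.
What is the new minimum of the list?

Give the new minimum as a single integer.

Answer: -10

Derivation:
Old min = -10 (at index 6)
Change: A[8] 1 -> 5
Changed element was NOT the old min.
  New min = min(old_min, new_val) = min(-10, 5) = -10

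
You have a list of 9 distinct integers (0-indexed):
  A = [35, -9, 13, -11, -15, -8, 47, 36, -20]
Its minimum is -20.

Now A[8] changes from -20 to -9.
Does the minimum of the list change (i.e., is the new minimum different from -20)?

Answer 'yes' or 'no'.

Old min = -20
Change: A[8] -20 -> -9
Changed element was the min; new min must be rechecked.
New min = -15; changed? yes

Answer: yes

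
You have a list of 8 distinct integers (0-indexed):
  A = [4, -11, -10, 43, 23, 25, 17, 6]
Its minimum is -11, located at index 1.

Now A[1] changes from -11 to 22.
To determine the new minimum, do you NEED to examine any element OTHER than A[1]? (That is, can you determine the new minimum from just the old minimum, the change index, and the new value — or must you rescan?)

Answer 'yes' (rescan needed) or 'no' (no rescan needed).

Old min = -11 at index 1
Change at index 1: -11 -> 22
Index 1 WAS the min and new value 22 > old min -11. Must rescan other elements to find the new min.
Needs rescan: yes

Answer: yes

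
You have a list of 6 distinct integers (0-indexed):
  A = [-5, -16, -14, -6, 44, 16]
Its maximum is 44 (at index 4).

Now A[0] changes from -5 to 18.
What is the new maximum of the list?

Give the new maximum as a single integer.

Answer: 44

Derivation:
Old max = 44 (at index 4)
Change: A[0] -5 -> 18
Changed element was NOT the old max.
  New max = max(old_max, new_val) = max(44, 18) = 44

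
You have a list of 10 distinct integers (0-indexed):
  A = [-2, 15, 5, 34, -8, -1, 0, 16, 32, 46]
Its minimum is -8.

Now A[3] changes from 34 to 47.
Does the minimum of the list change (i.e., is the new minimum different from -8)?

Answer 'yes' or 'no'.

Old min = -8
Change: A[3] 34 -> 47
Changed element was NOT the min; min changes only if 47 < -8.
New min = -8; changed? no

Answer: no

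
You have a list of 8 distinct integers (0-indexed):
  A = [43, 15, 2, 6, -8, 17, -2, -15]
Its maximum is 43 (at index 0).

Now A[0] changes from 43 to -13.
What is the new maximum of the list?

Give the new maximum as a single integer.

Old max = 43 (at index 0)
Change: A[0] 43 -> -13
Changed element WAS the max -> may need rescan.
  Max of remaining elements: 17
  New max = max(-13, 17) = 17

Answer: 17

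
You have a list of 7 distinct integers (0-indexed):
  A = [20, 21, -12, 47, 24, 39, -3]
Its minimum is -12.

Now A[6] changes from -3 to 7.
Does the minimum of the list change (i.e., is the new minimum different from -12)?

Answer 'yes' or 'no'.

Old min = -12
Change: A[6] -3 -> 7
Changed element was NOT the min; min changes only if 7 < -12.
New min = -12; changed? no

Answer: no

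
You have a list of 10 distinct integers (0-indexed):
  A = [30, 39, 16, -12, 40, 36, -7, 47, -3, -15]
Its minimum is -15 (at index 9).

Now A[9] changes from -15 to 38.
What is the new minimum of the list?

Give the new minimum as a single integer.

Old min = -15 (at index 9)
Change: A[9] -15 -> 38
Changed element WAS the min. Need to check: is 38 still <= all others?
  Min of remaining elements: -12
  New min = min(38, -12) = -12

Answer: -12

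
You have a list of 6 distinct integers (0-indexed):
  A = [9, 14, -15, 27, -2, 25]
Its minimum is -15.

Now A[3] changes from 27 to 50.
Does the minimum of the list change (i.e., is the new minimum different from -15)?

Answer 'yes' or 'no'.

Answer: no

Derivation:
Old min = -15
Change: A[3] 27 -> 50
Changed element was NOT the min; min changes only if 50 < -15.
New min = -15; changed? no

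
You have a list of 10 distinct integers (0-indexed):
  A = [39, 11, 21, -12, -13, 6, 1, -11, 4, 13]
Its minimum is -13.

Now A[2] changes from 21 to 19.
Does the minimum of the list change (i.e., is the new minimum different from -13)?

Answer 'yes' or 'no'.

Answer: no

Derivation:
Old min = -13
Change: A[2] 21 -> 19
Changed element was NOT the min; min changes only if 19 < -13.
New min = -13; changed? no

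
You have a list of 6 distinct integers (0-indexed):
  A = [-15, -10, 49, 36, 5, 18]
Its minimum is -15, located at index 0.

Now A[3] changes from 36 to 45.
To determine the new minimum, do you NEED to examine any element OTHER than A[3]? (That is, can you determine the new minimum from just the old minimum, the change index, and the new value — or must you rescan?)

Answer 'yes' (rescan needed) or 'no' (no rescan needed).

Answer: no

Derivation:
Old min = -15 at index 0
Change at index 3: 36 -> 45
Index 3 was NOT the min. New min = min(-15, 45). No rescan of other elements needed.
Needs rescan: no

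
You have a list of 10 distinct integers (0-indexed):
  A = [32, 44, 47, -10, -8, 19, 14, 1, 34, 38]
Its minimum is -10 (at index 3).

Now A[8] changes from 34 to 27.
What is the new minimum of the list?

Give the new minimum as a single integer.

Old min = -10 (at index 3)
Change: A[8] 34 -> 27
Changed element was NOT the old min.
  New min = min(old_min, new_val) = min(-10, 27) = -10

Answer: -10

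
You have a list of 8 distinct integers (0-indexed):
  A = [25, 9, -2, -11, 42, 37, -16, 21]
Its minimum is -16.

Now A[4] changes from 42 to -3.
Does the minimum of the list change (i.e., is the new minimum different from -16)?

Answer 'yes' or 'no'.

Old min = -16
Change: A[4] 42 -> -3
Changed element was NOT the min; min changes only if -3 < -16.
New min = -16; changed? no

Answer: no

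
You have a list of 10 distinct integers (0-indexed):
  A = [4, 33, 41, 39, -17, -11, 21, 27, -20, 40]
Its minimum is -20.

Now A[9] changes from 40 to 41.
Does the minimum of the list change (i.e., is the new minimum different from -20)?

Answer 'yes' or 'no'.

Answer: no

Derivation:
Old min = -20
Change: A[9] 40 -> 41
Changed element was NOT the min; min changes only if 41 < -20.
New min = -20; changed? no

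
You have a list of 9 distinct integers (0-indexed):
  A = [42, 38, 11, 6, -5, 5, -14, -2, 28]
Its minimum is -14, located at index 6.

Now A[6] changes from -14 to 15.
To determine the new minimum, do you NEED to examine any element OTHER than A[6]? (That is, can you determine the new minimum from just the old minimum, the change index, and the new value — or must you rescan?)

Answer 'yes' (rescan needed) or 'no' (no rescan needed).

Answer: yes

Derivation:
Old min = -14 at index 6
Change at index 6: -14 -> 15
Index 6 WAS the min and new value 15 > old min -14. Must rescan other elements to find the new min.
Needs rescan: yes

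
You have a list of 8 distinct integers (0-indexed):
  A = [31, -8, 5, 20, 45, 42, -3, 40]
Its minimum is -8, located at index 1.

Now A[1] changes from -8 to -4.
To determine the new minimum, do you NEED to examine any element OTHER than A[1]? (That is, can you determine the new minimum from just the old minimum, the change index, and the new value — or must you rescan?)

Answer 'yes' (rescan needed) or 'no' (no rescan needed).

Answer: yes

Derivation:
Old min = -8 at index 1
Change at index 1: -8 -> -4
Index 1 WAS the min and new value -4 > old min -8. Must rescan other elements to find the new min.
Needs rescan: yes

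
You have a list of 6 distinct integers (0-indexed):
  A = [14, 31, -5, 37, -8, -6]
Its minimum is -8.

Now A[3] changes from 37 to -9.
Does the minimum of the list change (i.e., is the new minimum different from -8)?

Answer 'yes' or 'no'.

Old min = -8
Change: A[3] 37 -> -9
Changed element was NOT the min; min changes only if -9 < -8.
New min = -9; changed? yes

Answer: yes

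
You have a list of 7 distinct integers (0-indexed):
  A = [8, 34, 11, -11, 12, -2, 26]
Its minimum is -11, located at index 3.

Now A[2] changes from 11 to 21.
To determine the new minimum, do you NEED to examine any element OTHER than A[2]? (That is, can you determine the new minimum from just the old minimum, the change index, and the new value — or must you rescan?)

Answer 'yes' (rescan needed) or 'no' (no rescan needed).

Answer: no

Derivation:
Old min = -11 at index 3
Change at index 2: 11 -> 21
Index 2 was NOT the min. New min = min(-11, 21). No rescan of other elements needed.
Needs rescan: no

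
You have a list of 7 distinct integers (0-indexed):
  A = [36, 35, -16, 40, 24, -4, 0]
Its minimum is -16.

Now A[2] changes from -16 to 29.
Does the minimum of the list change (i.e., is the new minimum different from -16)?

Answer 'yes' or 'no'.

Old min = -16
Change: A[2] -16 -> 29
Changed element was the min; new min must be rechecked.
New min = -4; changed? yes

Answer: yes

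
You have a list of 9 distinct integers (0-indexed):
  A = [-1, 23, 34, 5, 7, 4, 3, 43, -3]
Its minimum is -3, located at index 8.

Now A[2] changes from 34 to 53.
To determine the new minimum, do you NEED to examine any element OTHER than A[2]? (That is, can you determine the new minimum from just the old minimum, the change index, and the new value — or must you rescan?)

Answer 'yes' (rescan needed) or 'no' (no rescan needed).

Old min = -3 at index 8
Change at index 2: 34 -> 53
Index 2 was NOT the min. New min = min(-3, 53). No rescan of other elements needed.
Needs rescan: no

Answer: no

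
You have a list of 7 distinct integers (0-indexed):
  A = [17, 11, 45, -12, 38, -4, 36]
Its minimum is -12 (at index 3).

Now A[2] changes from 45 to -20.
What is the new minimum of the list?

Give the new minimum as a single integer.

Old min = -12 (at index 3)
Change: A[2] 45 -> -20
Changed element was NOT the old min.
  New min = min(old_min, new_val) = min(-12, -20) = -20

Answer: -20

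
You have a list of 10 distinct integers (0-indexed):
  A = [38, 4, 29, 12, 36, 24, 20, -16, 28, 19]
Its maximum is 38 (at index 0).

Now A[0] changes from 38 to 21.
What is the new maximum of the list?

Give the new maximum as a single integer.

Old max = 38 (at index 0)
Change: A[0] 38 -> 21
Changed element WAS the max -> may need rescan.
  Max of remaining elements: 36
  New max = max(21, 36) = 36

Answer: 36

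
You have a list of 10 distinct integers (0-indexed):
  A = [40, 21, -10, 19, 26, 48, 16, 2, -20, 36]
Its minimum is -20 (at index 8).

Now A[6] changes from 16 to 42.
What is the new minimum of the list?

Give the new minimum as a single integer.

Answer: -20

Derivation:
Old min = -20 (at index 8)
Change: A[6] 16 -> 42
Changed element was NOT the old min.
  New min = min(old_min, new_val) = min(-20, 42) = -20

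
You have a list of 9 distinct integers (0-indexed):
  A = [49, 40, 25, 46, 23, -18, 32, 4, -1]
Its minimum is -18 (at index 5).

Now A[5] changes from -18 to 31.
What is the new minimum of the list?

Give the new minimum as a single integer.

Answer: -1

Derivation:
Old min = -18 (at index 5)
Change: A[5] -18 -> 31
Changed element WAS the min. Need to check: is 31 still <= all others?
  Min of remaining elements: -1
  New min = min(31, -1) = -1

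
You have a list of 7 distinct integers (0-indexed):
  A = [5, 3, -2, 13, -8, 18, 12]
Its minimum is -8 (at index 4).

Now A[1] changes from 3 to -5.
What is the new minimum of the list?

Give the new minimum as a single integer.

Old min = -8 (at index 4)
Change: A[1] 3 -> -5
Changed element was NOT the old min.
  New min = min(old_min, new_val) = min(-8, -5) = -8

Answer: -8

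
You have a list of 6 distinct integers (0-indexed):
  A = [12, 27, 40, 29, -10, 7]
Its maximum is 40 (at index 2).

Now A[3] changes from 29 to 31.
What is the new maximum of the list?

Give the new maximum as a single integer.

Old max = 40 (at index 2)
Change: A[3] 29 -> 31
Changed element was NOT the old max.
  New max = max(old_max, new_val) = max(40, 31) = 40

Answer: 40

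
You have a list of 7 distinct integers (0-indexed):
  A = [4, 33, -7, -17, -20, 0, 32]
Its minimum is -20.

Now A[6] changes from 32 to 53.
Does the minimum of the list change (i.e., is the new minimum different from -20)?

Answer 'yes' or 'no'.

Old min = -20
Change: A[6] 32 -> 53
Changed element was NOT the min; min changes only if 53 < -20.
New min = -20; changed? no

Answer: no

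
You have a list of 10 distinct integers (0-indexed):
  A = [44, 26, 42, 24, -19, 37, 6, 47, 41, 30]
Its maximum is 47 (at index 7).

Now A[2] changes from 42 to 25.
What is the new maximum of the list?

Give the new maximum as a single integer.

Old max = 47 (at index 7)
Change: A[2] 42 -> 25
Changed element was NOT the old max.
  New max = max(old_max, new_val) = max(47, 25) = 47

Answer: 47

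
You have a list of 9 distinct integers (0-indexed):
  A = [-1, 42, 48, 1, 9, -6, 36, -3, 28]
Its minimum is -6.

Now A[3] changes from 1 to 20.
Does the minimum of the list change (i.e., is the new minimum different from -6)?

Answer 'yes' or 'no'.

Answer: no

Derivation:
Old min = -6
Change: A[3] 1 -> 20
Changed element was NOT the min; min changes only if 20 < -6.
New min = -6; changed? no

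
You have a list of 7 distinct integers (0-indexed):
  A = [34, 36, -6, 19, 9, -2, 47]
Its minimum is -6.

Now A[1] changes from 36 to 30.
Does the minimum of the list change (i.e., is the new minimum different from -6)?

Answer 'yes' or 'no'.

Answer: no

Derivation:
Old min = -6
Change: A[1] 36 -> 30
Changed element was NOT the min; min changes only if 30 < -6.
New min = -6; changed? no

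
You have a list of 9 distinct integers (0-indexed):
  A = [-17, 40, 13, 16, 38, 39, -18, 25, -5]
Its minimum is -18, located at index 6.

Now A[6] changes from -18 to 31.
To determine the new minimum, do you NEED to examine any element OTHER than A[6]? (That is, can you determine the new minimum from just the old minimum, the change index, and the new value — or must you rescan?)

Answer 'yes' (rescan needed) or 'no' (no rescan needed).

Old min = -18 at index 6
Change at index 6: -18 -> 31
Index 6 WAS the min and new value 31 > old min -18. Must rescan other elements to find the new min.
Needs rescan: yes

Answer: yes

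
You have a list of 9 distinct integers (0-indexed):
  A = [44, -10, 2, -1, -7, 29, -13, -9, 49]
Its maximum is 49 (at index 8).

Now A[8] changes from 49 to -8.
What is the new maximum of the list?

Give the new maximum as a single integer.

Answer: 44

Derivation:
Old max = 49 (at index 8)
Change: A[8] 49 -> -8
Changed element WAS the max -> may need rescan.
  Max of remaining elements: 44
  New max = max(-8, 44) = 44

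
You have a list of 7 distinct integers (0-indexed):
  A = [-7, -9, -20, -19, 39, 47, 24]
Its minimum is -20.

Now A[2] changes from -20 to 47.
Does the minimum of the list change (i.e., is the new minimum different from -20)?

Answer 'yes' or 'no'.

Answer: yes

Derivation:
Old min = -20
Change: A[2] -20 -> 47
Changed element was the min; new min must be rechecked.
New min = -19; changed? yes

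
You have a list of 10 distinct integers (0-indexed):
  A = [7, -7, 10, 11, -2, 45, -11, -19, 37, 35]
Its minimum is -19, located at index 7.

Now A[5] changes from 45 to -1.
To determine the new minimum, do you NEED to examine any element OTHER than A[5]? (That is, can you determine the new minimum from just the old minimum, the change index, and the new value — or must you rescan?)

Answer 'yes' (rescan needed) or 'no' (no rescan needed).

Answer: no

Derivation:
Old min = -19 at index 7
Change at index 5: 45 -> -1
Index 5 was NOT the min. New min = min(-19, -1). No rescan of other elements needed.
Needs rescan: no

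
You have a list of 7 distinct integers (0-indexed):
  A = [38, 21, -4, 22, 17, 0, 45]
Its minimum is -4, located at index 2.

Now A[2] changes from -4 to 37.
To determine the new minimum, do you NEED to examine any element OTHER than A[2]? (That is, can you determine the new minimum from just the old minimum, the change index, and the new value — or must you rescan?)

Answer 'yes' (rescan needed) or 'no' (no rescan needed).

Old min = -4 at index 2
Change at index 2: -4 -> 37
Index 2 WAS the min and new value 37 > old min -4. Must rescan other elements to find the new min.
Needs rescan: yes

Answer: yes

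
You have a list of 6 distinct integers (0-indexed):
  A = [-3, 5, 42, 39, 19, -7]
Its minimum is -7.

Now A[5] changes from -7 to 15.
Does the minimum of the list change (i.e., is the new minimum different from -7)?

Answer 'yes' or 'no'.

Old min = -7
Change: A[5] -7 -> 15
Changed element was the min; new min must be rechecked.
New min = -3; changed? yes

Answer: yes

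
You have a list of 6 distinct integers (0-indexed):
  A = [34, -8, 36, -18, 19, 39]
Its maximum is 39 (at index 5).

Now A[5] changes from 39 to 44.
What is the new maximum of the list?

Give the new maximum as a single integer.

Answer: 44

Derivation:
Old max = 39 (at index 5)
Change: A[5] 39 -> 44
Changed element WAS the max -> may need rescan.
  Max of remaining elements: 36
  New max = max(44, 36) = 44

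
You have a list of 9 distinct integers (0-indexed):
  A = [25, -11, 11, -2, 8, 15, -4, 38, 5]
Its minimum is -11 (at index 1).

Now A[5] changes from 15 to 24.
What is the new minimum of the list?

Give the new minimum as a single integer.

Answer: -11

Derivation:
Old min = -11 (at index 1)
Change: A[5] 15 -> 24
Changed element was NOT the old min.
  New min = min(old_min, new_val) = min(-11, 24) = -11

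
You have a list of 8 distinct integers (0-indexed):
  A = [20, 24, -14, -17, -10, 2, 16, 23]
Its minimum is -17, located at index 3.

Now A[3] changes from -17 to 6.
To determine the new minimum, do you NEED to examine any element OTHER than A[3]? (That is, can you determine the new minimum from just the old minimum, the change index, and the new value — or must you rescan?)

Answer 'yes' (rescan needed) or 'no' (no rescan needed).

Answer: yes

Derivation:
Old min = -17 at index 3
Change at index 3: -17 -> 6
Index 3 WAS the min and new value 6 > old min -17. Must rescan other elements to find the new min.
Needs rescan: yes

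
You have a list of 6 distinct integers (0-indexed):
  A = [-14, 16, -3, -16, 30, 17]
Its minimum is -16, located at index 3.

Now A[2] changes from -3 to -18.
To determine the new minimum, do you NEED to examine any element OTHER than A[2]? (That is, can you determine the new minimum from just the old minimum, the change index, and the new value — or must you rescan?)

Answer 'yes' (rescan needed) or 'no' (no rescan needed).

Old min = -16 at index 3
Change at index 2: -3 -> -18
Index 2 was NOT the min. New min = min(-16, -18). No rescan of other elements needed.
Needs rescan: no

Answer: no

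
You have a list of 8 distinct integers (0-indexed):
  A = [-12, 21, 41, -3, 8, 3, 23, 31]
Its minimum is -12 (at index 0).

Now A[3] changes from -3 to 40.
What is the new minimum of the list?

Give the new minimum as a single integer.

Old min = -12 (at index 0)
Change: A[3] -3 -> 40
Changed element was NOT the old min.
  New min = min(old_min, new_val) = min(-12, 40) = -12

Answer: -12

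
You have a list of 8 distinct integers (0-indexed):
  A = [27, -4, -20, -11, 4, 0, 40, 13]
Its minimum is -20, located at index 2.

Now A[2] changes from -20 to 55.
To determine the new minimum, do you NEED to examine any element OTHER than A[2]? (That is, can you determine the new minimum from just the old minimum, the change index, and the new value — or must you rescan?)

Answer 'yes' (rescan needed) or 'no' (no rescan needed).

Answer: yes

Derivation:
Old min = -20 at index 2
Change at index 2: -20 -> 55
Index 2 WAS the min and new value 55 > old min -20. Must rescan other elements to find the new min.
Needs rescan: yes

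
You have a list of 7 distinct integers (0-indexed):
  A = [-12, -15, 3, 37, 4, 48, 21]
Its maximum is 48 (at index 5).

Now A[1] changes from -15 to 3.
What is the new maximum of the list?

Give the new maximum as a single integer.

Old max = 48 (at index 5)
Change: A[1] -15 -> 3
Changed element was NOT the old max.
  New max = max(old_max, new_val) = max(48, 3) = 48

Answer: 48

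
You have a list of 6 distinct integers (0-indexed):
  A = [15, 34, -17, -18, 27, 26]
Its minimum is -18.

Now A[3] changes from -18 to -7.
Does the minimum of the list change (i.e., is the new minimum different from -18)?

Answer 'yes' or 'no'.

Answer: yes

Derivation:
Old min = -18
Change: A[3] -18 -> -7
Changed element was the min; new min must be rechecked.
New min = -17; changed? yes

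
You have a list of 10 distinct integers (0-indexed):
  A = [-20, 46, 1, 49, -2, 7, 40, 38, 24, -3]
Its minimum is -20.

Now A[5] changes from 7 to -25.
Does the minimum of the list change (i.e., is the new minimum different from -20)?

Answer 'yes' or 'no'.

Old min = -20
Change: A[5] 7 -> -25
Changed element was NOT the min; min changes only if -25 < -20.
New min = -25; changed? yes

Answer: yes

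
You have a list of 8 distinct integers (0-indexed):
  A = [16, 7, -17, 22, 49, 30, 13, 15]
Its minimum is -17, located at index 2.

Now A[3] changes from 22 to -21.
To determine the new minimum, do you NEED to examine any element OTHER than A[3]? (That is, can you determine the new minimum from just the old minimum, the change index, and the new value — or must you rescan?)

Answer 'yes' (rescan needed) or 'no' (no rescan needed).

Answer: no

Derivation:
Old min = -17 at index 2
Change at index 3: 22 -> -21
Index 3 was NOT the min. New min = min(-17, -21). No rescan of other elements needed.
Needs rescan: no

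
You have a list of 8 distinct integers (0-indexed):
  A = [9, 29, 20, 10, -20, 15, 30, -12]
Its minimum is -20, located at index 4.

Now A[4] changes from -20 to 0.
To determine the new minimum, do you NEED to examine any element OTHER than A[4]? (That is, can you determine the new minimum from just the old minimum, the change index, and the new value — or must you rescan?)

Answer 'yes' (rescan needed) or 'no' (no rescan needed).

Answer: yes

Derivation:
Old min = -20 at index 4
Change at index 4: -20 -> 0
Index 4 WAS the min and new value 0 > old min -20. Must rescan other elements to find the new min.
Needs rescan: yes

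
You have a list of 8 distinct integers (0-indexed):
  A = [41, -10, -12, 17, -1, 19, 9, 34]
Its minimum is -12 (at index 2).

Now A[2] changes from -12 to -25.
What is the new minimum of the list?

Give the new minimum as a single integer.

Answer: -25

Derivation:
Old min = -12 (at index 2)
Change: A[2] -12 -> -25
Changed element WAS the min. Need to check: is -25 still <= all others?
  Min of remaining elements: -10
  New min = min(-25, -10) = -25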